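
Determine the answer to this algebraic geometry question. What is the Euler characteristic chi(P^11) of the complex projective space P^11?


The complex projective space P^11 has one cell in each even real dimension 0, 2, ..., 22.
The cohomology groups are H^{2k}(P^11) = Z for k = 0,...,11, and 0 otherwise.
Euler characteristic = sum of Betti numbers = 1 per even-dimensional cohomology group.
chi(P^11) = 11 + 1 = 12

12


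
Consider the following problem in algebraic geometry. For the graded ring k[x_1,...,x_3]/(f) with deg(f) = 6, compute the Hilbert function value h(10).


For R = k[x_1,...,x_n]/(f) with f homogeneous of degree e:
The Hilbert series is (1 - t^e)/(1 - t)^n.
So h(d) = C(d+n-1, n-1) - C(d-e+n-1, n-1) for d >= e.
With n=3, e=6, d=10:
C(10+3-1, 3-1) = C(12, 2) = 66
C(10-6+3-1, 3-1) = C(6, 2) = 15
h(10) = 66 - 15 = 51

51


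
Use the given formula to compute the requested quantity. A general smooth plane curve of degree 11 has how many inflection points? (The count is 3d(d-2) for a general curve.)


For a general smooth plane curve C of degree d, the inflection points are
the intersection of C with its Hessian curve, which has degree 3(d-2).
By Bezout, the total intersection number is d * 3(d-2) = 11 * 27 = 297.
For a general curve every flex is ordinary, so each contributes
multiplicity 1 to C·Hess(C), and the number of distinct inflection
points is 3d(d-2).
Inflection points = 3*11*(11-2) = 3*11*9 = 297

297


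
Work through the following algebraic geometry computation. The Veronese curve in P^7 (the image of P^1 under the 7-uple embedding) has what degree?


The rational normal curve in P^7 is the image of P^1 under the 7-uple Veronese.
A general hyperplane in P^7 pulls back to a degree-7 form on P^1, which has 7 zeros,
so the curve meets a general hyperplane in 7 points. Degree = 7.

7


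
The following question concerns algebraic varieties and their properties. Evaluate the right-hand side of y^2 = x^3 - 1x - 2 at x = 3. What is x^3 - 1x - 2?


Compute x^3 - 1x - 2 at x = 3:
x^3 = 3^3 = 27
(-1)*x = (-1)*3 = -3
Sum: 27 - 3 - 2 = 22

22


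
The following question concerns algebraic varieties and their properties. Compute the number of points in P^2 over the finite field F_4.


P^2(F_4) has (q^(n+1) - 1)/(q - 1) points.
= 4^2 + 4^1 + 4^0
= 16 + 4 + 1
= 21

21


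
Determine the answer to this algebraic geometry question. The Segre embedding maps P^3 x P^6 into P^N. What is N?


The Segre embedding maps P^m x P^n into P^N via
all products of coordinates from each factor.
N = (m+1)(n+1) - 1
N = (3+1)(6+1) - 1
N = 4*7 - 1
N = 28 - 1 = 27

27


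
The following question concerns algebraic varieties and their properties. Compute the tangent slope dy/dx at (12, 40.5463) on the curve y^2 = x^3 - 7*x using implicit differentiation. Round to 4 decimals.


Using implicit differentiation of y^2 = x^3 - 7*x:
2y * dy/dx = 3x^2 - 7
dy/dx = (3x^2 - 7)/(2y)
Numerator: 3*12^2 - 7 = 425
Denominator: 2*40.5463 = 81.0926
dy/dx = 425/81.0926 = 5.2409

5.2409


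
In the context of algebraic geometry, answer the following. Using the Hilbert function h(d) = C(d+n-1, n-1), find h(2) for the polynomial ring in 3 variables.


The Hilbert function for the polynomial ring in 3 variables is:
h(d) = C(d+n-1, n-1)
h(2) = C(2+3-1, 3-1) = C(4, 2)
= 4! / (2! * 2!)
= 6

6


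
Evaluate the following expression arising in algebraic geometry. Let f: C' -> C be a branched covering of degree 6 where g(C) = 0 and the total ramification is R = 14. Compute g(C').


Riemann-Hurwitz formula: 2g' - 2 = d(2g - 2) + R
Given: d = 6, g = 0, R = 14
2g' - 2 = 6*(2*0 - 2) + 14
2g' - 2 = 6*(-2) + 14
2g' - 2 = -12 + 14 = 2
2g' = 4
g' = 2

2


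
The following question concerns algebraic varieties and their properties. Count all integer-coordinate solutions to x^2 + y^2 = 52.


Systematically check integer values of x where x^2 <= 52.
For each valid x, check if 52 - x^2 is a perfect square.
x=4: 52 - 16 = 36, sqrt = 6 (valid)
x=6: 52 - 36 = 16, sqrt = 4 (valid)
Total integer solutions found: 8

8


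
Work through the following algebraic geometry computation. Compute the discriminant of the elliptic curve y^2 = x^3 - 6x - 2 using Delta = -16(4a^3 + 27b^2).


Compute each component:
4a^3 = 4*(-6)^3 = 4*(-216) = -864
27b^2 = 27*(-2)^2 = 27*4 = 108
4a^3 + 27b^2 = -864 + 108 = -756
Delta = -16*(-756) = 12096

12096


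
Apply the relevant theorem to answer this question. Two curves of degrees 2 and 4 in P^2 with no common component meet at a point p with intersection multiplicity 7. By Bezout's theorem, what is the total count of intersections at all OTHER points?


By Bezout's theorem, the total intersection number is d1 * d2.
Total = 2 * 4 = 8
Intersection multiplicity at p = 7
Remaining intersections = 8 - 7 = 1

1


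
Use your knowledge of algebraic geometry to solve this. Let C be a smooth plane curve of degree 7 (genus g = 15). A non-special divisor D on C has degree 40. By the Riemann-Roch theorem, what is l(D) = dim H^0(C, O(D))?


First, compute the genus of a smooth plane curve of degree 7:
g = (d-1)(d-2)/2 = (7-1)(7-2)/2 = 15
For a non-special divisor D (i.e., h^1(D) = 0), Riemann-Roch gives:
l(D) = deg(D) - g + 1
Since deg(D) = 40 >= 2g - 1 = 29, D is non-special.
l(D) = 40 - 15 + 1 = 26

26


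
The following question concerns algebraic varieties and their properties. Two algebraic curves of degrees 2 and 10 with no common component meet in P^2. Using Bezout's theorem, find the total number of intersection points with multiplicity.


Bezout's theorem states the intersection count equals the product of degrees.
Intersection count = 2 * 10 = 20

20


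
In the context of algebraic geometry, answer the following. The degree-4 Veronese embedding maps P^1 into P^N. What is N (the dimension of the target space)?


The Veronese embedding v_d: P^n -> P^N maps each point to all
degree-d monomials in n+1 homogeneous coordinates.
N = C(n+d, d) - 1
N = C(1+4, 4) - 1
N = C(5, 4) - 1
C(5, 4) = 5
N = 5 - 1 = 4

4


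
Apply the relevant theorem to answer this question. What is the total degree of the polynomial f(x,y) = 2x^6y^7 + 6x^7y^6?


Examine each term for its total degree (sum of exponents).
  Term '2x^6y^7' has total degree 6+7 = 13.
  Term '6x^7y^6' has total degree 7+6 = 13.
The maximum total degree among all terms is 13.

13


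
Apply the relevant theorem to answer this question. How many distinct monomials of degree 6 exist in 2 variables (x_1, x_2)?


The number of degree-6 monomials in 2 variables is C(d+n-1, n-1).
= C(6+2-1, 2-1) = C(7, 1)
= 7

7


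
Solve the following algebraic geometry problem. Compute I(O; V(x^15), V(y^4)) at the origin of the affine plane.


The intersection multiplicity of V(x^a) and V(y^b) at the origin is:
I(O; V(x^15), V(y^4)) = dim_k(k[x,y]/(x^15, y^4))
A basis for k[x,y]/(x^15, y^4) is the set of monomials x^i * y^j
where 0 <= i < 15 and 0 <= j < 4.
The number of such monomials is 15 * 4 = 60

60


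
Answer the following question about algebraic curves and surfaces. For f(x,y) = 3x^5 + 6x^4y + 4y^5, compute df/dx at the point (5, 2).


df/dx = 5*3*x^4 + 4*6*x^3*y
At (5,2): 5*3*5^4 + 4*6*5^3*2
= 9375 + 6000
= 15375

15375


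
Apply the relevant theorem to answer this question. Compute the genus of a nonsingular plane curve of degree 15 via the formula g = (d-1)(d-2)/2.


Using the genus formula for smooth plane curves:
g = (d-1)(d-2)/2
g = (15-1)(15-2)/2
g = 14*13/2
g = 182/2 = 91

91


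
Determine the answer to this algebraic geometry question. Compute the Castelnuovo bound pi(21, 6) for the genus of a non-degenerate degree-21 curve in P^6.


Castelnuovo's bound: write d - 1 = m(r-1) + epsilon with 0 <= epsilon < r-1.
d - 1 = 21 - 1 = 20
r - 1 = 6 - 1 = 5
20 = 4*5 + 0, so m = 4, epsilon = 0
pi(d, r) = m(m-1)(r-1)/2 + m*epsilon
= 4*3*5/2 + 4*0
= 60/2 + 0
= 30 + 0 = 30

30


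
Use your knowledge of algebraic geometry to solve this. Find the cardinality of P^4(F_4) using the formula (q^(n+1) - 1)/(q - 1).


P^4(F_4) has (q^(n+1) - 1)/(q - 1) points.
= 4^4 + 4^3 + 4^2 + 4^1 + 4^0
= 256 + 64 + 16 + 4 + 1
= 341

341


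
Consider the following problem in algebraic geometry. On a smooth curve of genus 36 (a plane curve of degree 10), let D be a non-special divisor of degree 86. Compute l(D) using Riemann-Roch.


First, compute the genus of a smooth plane curve of degree 10:
g = (d-1)(d-2)/2 = (10-1)(10-2)/2 = 36
For a non-special divisor D (i.e., h^1(D) = 0), Riemann-Roch gives:
l(D) = deg(D) - g + 1
Since deg(D) = 86 >= 2g - 1 = 71, D is non-special.
l(D) = 86 - 36 + 1 = 51

51


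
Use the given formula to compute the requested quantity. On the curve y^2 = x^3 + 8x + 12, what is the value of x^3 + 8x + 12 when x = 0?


Compute x^3 + 8x + 12 at x = 0:
x^3 = 0^3 = 0
8*x = 8*0 = 0
Sum: 0 + 0 + 12 = 12

12


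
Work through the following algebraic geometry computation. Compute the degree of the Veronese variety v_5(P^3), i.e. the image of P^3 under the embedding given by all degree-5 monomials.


The Veronese variety v_5(P^3) has degree d^r.
d^r = 5^3 = 125

125


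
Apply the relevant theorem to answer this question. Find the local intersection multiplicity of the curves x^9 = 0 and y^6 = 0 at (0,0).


The intersection multiplicity of V(x^a) and V(y^b) at the origin is:
I(O; V(x^9), V(y^6)) = dim_k(k[x,y]/(x^9, y^6))
A basis for k[x,y]/(x^9, y^6) is the set of monomials x^i * y^j
where 0 <= i < 9 and 0 <= j < 6.
The number of such monomials is 9 * 6 = 54

54


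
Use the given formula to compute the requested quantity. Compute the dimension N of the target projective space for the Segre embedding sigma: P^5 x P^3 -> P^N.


The Segre embedding maps P^m x P^n into P^N via
all products of coordinates from each factor.
N = (m+1)(n+1) - 1
N = (5+1)(3+1) - 1
N = 6*4 - 1
N = 24 - 1 = 23

23


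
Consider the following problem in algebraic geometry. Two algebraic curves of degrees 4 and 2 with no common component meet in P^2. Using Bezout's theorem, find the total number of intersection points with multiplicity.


Bezout's theorem states the intersection count equals the product of degrees.
Intersection count = 4 * 2 = 8

8


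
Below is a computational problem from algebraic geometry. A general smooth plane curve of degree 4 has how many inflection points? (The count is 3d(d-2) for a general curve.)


For a general smooth plane curve C of degree d, the inflection points are
the intersection of C with its Hessian curve, which has degree 3(d-2).
By Bezout, the total intersection number is d * 3(d-2) = 4 * 6 = 24.
For a general curve every flex is ordinary, so each contributes
multiplicity 1 to C·Hess(C), and the number of distinct inflection
points is 3d(d-2).
Inflection points = 3*4*(4-2) = 3*4*2 = 24

24


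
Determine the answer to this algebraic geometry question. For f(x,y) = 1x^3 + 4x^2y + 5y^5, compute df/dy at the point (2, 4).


df/dy = 4*x^2 + 5*5*y^4
At (2,4): 4*2^2 + 5*5*4^4
= 16 + 6400
= 6416

6416


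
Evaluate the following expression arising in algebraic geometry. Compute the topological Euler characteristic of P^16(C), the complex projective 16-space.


The complex projective space P^16 has one cell in each even real dimension 0, 2, ..., 32.
The cohomology groups are H^{2k}(P^16) = Z for k = 0,...,16, and 0 otherwise.
Euler characteristic = sum of Betti numbers = 1 per even-dimensional cohomology group.
chi(P^16) = 16 + 1 = 17

17


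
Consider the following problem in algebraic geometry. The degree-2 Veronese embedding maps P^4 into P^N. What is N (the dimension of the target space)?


The Veronese embedding v_d: P^n -> P^N maps each point to all
degree-d monomials in n+1 homogeneous coordinates.
N = C(n+d, d) - 1
N = C(4+2, 2) - 1
N = C(6, 2) - 1
C(6, 2) = 15
N = 15 - 1 = 14

14


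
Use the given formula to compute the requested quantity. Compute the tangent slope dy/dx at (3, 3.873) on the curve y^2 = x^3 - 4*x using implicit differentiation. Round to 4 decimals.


Using implicit differentiation of y^2 = x^3 - 4*x:
2y * dy/dx = 3x^2 - 4
dy/dx = (3x^2 - 4)/(2y)
Numerator: 3*3^2 - 4 = 23
Denominator: 2*3.873 = 7.746
dy/dx = 23/7.746 = 2.9693

2.9693


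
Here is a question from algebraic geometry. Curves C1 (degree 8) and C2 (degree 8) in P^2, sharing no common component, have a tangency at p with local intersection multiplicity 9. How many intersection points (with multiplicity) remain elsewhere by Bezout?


By Bezout's theorem, the total intersection number is d1 * d2.
Total = 8 * 8 = 64
Intersection multiplicity at p = 9
Remaining intersections = 64 - 9 = 55

55


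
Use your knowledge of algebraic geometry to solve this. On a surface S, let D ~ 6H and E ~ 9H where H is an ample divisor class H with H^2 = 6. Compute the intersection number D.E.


Using bilinearity of the intersection pairing on a surface S:
(aH).(bH) = ab * (H.H)
We have H^2 = 6.
D.E = (6H).(9H) = 6*9*6
= 54*6
= 324

324


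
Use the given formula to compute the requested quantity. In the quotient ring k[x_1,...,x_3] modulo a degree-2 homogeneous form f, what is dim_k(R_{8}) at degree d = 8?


For R = k[x_1,...,x_n]/(f) with f homogeneous of degree e:
The Hilbert series is (1 - t^e)/(1 - t)^n.
So h(d) = C(d+n-1, n-1) - C(d-e+n-1, n-1) for d >= e.
With n=3, e=2, d=8:
C(8+3-1, 3-1) = C(10, 2) = 45
C(8-2+3-1, 3-1) = C(8, 2) = 28
h(8) = 45 - 28 = 17

17


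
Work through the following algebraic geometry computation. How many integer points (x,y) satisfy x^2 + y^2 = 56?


Systematically check integer values of x where x^2 <= 56.
For each valid x, check if 56 - x^2 is a perfect square.
Total integer solutions found: 0

0


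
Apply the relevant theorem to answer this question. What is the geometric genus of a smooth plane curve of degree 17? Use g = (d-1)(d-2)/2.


Using the genus formula for smooth plane curves:
g = (d-1)(d-2)/2
g = (17-1)(17-2)/2
g = 16*15/2
g = 240/2 = 120

120


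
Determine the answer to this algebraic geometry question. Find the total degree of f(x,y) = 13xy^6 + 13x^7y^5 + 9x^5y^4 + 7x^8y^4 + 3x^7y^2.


Examine each term for its total degree (sum of exponents).
  Term '13xy^6' has total degree 1+6 = 7.
  Term '13x^7y^5' has total degree 7+5 = 12.
  Term '9x^5y^4' has total degree 5+4 = 9.
  Term '7x^8y^4' has total degree 8+4 = 12.
  Term '3x^7y^2' has total degree 7+2 = 9.
The maximum total degree among all terms is 12.

12


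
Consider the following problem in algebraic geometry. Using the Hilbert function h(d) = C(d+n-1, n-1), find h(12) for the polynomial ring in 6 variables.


The Hilbert function for the polynomial ring in 6 variables is:
h(d) = C(d+n-1, n-1)
h(12) = C(12+6-1, 6-1) = C(17, 5)
= 17! / (5! * 12!)
= 6188

6188


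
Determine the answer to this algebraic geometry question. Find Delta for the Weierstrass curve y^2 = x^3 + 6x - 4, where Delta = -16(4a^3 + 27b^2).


Compute each component:
4a^3 = 4*6^3 = 4*216 = 864
27b^2 = 27*(-4)^2 = 27*16 = 432
4a^3 + 27b^2 = 864 + 432 = 1296
Delta = -16*1296 = -20736

-20736


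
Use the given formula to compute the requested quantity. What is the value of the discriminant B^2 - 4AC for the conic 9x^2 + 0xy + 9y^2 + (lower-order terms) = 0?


The discriminant of a conic Ax^2 + Bxy + Cy^2 + ... = 0 is B^2 - 4AC.
B^2 = 0^2 = 0
4AC = 4*9*9 = 324
Discriminant = 0 - 324 = -324

-324


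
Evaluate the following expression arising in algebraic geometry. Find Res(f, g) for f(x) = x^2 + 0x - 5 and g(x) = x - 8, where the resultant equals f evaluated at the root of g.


For Res(f, x - c), we evaluate f at x = c.
f(8) = 8^2 + 0*8 - 5
= 64 + 0 - 5
= 64 - 5 = 59
Res(f, g) = 59

59


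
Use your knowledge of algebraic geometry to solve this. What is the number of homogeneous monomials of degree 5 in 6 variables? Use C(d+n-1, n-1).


The number of degree-5 monomials in 6 variables is C(d+n-1, n-1).
= C(5+6-1, 6-1) = C(10, 5)
= 252

252


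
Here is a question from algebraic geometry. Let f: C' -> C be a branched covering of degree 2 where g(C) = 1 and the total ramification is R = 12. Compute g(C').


Riemann-Hurwitz formula: 2g' - 2 = d(2g - 2) + R
Given: d = 2, g = 1, R = 12
2g' - 2 = 2*(2*1 - 2) + 12
2g' - 2 = 2*0 + 12
2g' - 2 = 0 + 12 = 12
2g' = 14
g' = 7

7


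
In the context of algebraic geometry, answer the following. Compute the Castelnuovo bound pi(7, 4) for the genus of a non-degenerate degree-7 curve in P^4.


Castelnuovo's bound: write d - 1 = m(r-1) + epsilon with 0 <= epsilon < r-1.
d - 1 = 7 - 1 = 6
r - 1 = 4 - 1 = 3
6 = 2*3 + 0, so m = 2, epsilon = 0
pi(d, r) = m(m-1)(r-1)/2 + m*epsilon
= 2*1*3/2 + 2*0
= 6/2 + 0
= 3 + 0 = 3

3


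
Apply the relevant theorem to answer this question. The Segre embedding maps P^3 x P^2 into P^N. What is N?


The Segre embedding maps P^m x P^n into P^N via
all products of coordinates from each factor.
N = (m+1)(n+1) - 1
N = (3+1)(2+1) - 1
N = 4*3 - 1
N = 12 - 1 = 11

11


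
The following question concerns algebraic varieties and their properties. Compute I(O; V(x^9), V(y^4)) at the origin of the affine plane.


The intersection multiplicity of V(x^a) and V(y^b) at the origin is:
I(O; V(x^9), V(y^4)) = dim_k(k[x,y]/(x^9, y^4))
A basis for k[x,y]/(x^9, y^4) is the set of monomials x^i * y^j
where 0 <= i < 9 and 0 <= j < 4.
The number of such monomials is 9 * 4 = 36

36


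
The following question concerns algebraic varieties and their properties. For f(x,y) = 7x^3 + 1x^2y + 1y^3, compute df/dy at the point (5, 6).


df/dy = 1*x^2 + 3*1*y^2
At (5,6): 1*5^2 + 3*1*6^2
= 25 + 108
= 133

133


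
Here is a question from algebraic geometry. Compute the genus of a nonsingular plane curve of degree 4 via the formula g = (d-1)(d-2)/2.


Using the genus formula for smooth plane curves:
g = (d-1)(d-2)/2
g = (4-1)(4-2)/2
g = 3*2/2
g = 6/2 = 3

3


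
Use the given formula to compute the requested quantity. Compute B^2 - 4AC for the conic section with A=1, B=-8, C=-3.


The discriminant of a conic Ax^2 + Bxy + Cy^2 + ... = 0 is B^2 - 4AC.
B^2 = (-8)^2 = 64
4AC = 4*1*(-3) = -12
Discriminant = 64 + 12 = 76

76


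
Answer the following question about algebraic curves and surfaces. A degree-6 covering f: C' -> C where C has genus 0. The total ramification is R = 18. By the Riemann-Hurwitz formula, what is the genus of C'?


Riemann-Hurwitz formula: 2g' - 2 = d(2g - 2) + R
Given: d = 6, g = 0, R = 18
2g' - 2 = 6*(2*0 - 2) + 18
2g' - 2 = 6*(-2) + 18
2g' - 2 = -12 + 18 = 6
2g' = 8
g' = 4

4


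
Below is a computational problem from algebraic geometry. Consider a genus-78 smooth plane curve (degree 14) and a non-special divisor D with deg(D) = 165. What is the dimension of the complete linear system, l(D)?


First, compute the genus of a smooth plane curve of degree 14:
g = (d-1)(d-2)/2 = (14-1)(14-2)/2 = 78
For a non-special divisor D (i.e., h^1(D) = 0), Riemann-Roch gives:
l(D) = deg(D) - g + 1
Since deg(D) = 165 >= 2g - 1 = 155, D is non-special.
l(D) = 165 - 78 + 1 = 88

88


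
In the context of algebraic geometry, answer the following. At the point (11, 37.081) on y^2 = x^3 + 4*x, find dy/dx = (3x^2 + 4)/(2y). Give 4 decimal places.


Using implicit differentiation of y^2 = x^3 + 4*x:
2y * dy/dx = 3x^2 + 4
dy/dx = (3x^2 + 4)/(2y)
Numerator: 3*11^2 + 4 = 367
Denominator: 2*37.081 = 74.162
dy/dx = 367/74.162 = 4.9486

4.9486


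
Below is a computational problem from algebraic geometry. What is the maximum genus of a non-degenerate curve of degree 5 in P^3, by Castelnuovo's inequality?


Castelnuovo's bound: write d - 1 = m(r-1) + epsilon with 0 <= epsilon < r-1.
d - 1 = 5 - 1 = 4
r - 1 = 3 - 1 = 2
4 = 2*2 + 0, so m = 2, epsilon = 0
pi(d, r) = m(m-1)(r-1)/2 + m*epsilon
= 2*1*2/2 + 2*0
= 4/2 + 0
= 2 + 0 = 2

2


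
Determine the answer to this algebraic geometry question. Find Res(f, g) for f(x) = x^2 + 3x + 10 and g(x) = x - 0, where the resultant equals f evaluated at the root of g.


For Res(f, x - c), we evaluate f at x = c.
f(0) = 0^2 + 3*0 + 10
= 0 + 0 + 10
= 0 + 10 = 10
Res(f, g) = 10

10


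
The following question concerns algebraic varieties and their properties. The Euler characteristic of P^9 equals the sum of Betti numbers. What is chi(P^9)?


The complex projective space P^9 has one cell in each even real dimension 0, 2, ..., 18.
The cohomology groups are H^{2k}(P^9) = Z for k = 0,...,9, and 0 otherwise.
Euler characteristic = sum of Betti numbers = 1 per even-dimensional cohomology group.
chi(P^9) = 9 + 1 = 10

10


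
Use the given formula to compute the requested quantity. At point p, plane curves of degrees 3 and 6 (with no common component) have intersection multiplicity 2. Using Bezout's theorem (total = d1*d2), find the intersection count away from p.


By Bezout's theorem, the total intersection number is d1 * d2.
Total = 3 * 6 = 18
Intersection multiplicity at p = 2
Remaining intersections = 18 - 2 = 16

16


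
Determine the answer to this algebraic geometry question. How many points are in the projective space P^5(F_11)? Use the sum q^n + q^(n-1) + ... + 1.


P^5(F_11) has (q^(n+1) - 1)/(q - 1) points.
= 11^5 + 11^4 + 11^3 + 11^2 + 11^1 + 11^0
= 161051 + 14641 + 1331 + 121 + 11 + 1
= 177156

177156


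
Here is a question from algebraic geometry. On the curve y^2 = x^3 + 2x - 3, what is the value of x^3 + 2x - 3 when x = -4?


Compute x^3 + 2x - 3 at x = -4:
x^3 = (-4)^3 = -64
2*x = 2*(-4) = -8
Sum: -64 - 8 - 3 = -75

-75


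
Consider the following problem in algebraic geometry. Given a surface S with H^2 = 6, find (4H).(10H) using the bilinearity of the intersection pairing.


Using bilinearity of the intersection pairing on a surface S:
(aH).(bH) = ab * (H.H)
We have H^2 = 6.
D.E = (4H).(10H) = 4*10*6
= 40*6
= 240

240


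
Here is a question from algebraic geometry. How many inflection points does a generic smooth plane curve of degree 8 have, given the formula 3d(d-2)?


For a general smooth plane curve C of degree d, the inflection points are
the intersection of C with its Hessian curve, which has degree 3(d-2).
By Bezout, the total intersection number is d * 3(d-2) = 8 * 18 = 144.
For a general curve every flex is ordinary, so each contributes
multiplicity 1 to C·Hess(C), and the number of distinct inflection
points is 3d(d-2).
Inflection points = 3*8*(8-2) = 3*8*6 = 144

144


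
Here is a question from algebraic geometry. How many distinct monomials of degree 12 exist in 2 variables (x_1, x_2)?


The number of degree-12 monomials in 2 variables is C(d+n-1, n-1).
= C(12+2-1, 2-1) = C(13, 1)
= 13

13


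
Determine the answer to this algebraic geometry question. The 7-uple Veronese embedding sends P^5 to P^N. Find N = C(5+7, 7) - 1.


The Veronese embedding v_d: P^n -> P^N maps each point to all
degree-d monomials in n+1 homogeneous coordinates.
N = C(n+d, d) - 1
N = C(5+7, 7) - 1
N = C(12, 7) - 1
C(12, 7) = 792
N = 792 - 1 = 791

791


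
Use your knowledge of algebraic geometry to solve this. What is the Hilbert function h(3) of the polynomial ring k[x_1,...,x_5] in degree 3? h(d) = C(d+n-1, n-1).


The Hilbert function for the polynomial ring in 5 variables is:
h(d) = C(d+n-1, n-1)
h(3) = C(3+5-1, 5-1) = C(7, 4)
= 7! / (4! * 3!)
= 35

35


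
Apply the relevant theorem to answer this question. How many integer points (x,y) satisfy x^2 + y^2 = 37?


Systematically check integer values of x where x^2 <= 37.
For each valid x, check if 37 - x^2 is a perfect square.
x=1: 37 - 1 = 36, sqrt = 6 (valid)
x=6: 37 - 36 = 1, sqrt = 1 (valid)
Total integer solutions found: 8

8


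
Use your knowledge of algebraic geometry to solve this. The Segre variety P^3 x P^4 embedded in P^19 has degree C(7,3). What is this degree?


The degree of the Segre variety P^3 x P^4 is C(m+n, m).
= C(7, 3)
= 35

35


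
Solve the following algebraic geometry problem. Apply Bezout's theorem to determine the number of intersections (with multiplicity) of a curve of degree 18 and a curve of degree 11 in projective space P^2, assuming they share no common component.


Bezout's theorem states the intersection count equals the product of degrees.
Intersection count = 18 * 11 = 198

198


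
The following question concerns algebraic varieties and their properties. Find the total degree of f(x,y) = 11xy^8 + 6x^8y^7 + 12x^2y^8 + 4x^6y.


Examine each term for its total degree (sum of exponents).
  Term '11xy^8' has total degree 1+8 = 9.
  Term '6x^8y^7' has total degree 8+7 = 15.
  Term '12x^2y^8' has total degree 2+8 = 10.
  Term '4x^6y' has total degree 6+1 = 7.
The maximum total degree among all terms is 15.

15


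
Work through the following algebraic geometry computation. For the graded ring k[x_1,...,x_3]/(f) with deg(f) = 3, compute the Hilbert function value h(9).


For R = k[x_1,...,x_n]/(f) with f homogeneous of degree e:
The Hilbert series is (1 - t^e)/(1 - t)^n.
So h(d) = C(d+n-1, n-1) - C(d-e+n-1, n-1) for d >= e.
With n=3, e=3, d=9:
C(9+3-1, 3-1) = C(11, 2) = 55
C(9-3+3-1, 3-1) = C(8, 2) = 28
h(9) = 55 - 28 = 27

27


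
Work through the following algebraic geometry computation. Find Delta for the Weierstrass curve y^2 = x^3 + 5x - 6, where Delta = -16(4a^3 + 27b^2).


Compute each component:
4a^3 = 4*5^3 = 4*125 = 500
27b^2 = 27*(-6)^2 = 27*36 = 972
4a^3 + 27b^2 = 500 + 972 = 1472
Delta = -16*1472 = -23552

-23552


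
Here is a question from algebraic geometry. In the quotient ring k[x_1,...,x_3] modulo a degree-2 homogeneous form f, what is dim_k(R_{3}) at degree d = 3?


For R = k[x_1,...,x_n]/(f) with f homogeneous of degree e:
The Hilbert series is (1 - t^e)/(1 - t)^n.
So h(d) = C(d+n-1, n-1) - C(d-e+n-1, n-1) for d >= e.
With n=3, e=2, d=3:
C(3+3-1, 3-1) = C(5, 2) = 10
C(3-2+3-1, 3-1) = C(3, 2) = 3
h(3) = 10 - 3 = 7

7


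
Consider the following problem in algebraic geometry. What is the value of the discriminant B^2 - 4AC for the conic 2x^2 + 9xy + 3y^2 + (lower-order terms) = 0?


The discriminant of a conic Ax^2 + Bxy + Cy^2 + ... = 0 is B^2 - 4AC.
B^2 = 9^2 = 81
4AC = 4*2*3 = 24
Discriminant = 81 - 24 = 57

57


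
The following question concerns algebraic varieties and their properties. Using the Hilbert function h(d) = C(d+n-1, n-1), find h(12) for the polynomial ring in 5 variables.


The Hilbert function for the polynomial ring in 5 variables is:
h(d) = C(d+n-1, n-1)
h(12) = C(12+5-1, 5-1) = C(16, 4)
= 16! / (4! * 12!)
= 1820

1820


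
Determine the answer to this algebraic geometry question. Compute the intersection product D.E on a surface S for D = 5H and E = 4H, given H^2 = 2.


Using bilinearity of the intersection pairing on a surface S:
(aH).(bH) = ab * (H.H)
We have H^2 = 2.
D.E = (5H).(4H) = 5*4*2
= 20*2
= 40

40


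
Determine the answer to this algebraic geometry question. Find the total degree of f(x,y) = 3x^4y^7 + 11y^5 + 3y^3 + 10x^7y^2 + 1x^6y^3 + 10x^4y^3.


Examine each term for its total degree (sum of exponents).
  Term '3x^4y^7' has total degree 4+7 = 11.
  Term '11y^5' has total degree 0+5 = 5.
  Term '3y^3' has total degree 0+3 = 3.
  Term '10x^7y^2' has total degree 7+2 = 9.
  Term '1x^6y^3' has total degree 6+3 = 9.
  Term '10x^4y^3' has total degree 4+3 = 7.
The maximum total degree among all terms is 11.

11


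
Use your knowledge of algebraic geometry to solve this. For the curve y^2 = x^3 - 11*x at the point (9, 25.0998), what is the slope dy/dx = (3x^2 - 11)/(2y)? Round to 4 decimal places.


Using implicit differentiation of y^2 = x^3 - 11*x:
2y * dy/dx = 3x^2 - 11
dy/dx = (3x^2 - 11)/(2y)
Numerator: 3*9^2 - 11 = 232
Denominator: 2*25.0998 = 50.1996
dy/dx = 232/50.1996 = 4.6216

4.6216


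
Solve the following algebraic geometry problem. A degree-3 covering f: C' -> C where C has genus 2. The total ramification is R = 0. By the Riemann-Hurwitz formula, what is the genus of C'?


Riemann-Hurwitz formula: 2g' - 2 = d(2g - 2) + R
Given: d = 3, g = 2, R = 0
2g' - 2 = 3*(2*2 - 2) + 0
2g' - 2 = 3*2 + 0
2g' - 2 = 6 + 0 = 6
2g' = 8
g' = 4

4


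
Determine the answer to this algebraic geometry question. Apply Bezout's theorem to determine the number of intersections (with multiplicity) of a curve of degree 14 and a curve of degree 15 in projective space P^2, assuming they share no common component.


Bezout's theorem states the intersection count equals the product of degrees.
Intersection count = 14 * 15 = 210

210


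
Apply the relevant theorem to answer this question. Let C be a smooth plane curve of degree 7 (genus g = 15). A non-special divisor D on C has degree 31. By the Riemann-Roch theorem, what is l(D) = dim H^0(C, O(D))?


First, compute the genus of a smooth plane curve of degree 7:
g = (d-1)(d-2)/2 = (7-1)(7-2)/2 = 15
For a non-special divisor D (i.e., h^1(D) = 0), Riemann-Roch gives:
l(D) = deg(D) - g + 1
Since deg(D) = 31 >= 2g - 1 = 29, D is non-special.
l(D) = 31 - 15 + 1 = 17

17


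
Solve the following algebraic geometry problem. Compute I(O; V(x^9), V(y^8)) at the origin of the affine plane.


The intersection multiplicity of V(x^a) and V(y^b) at the origin is:
I(O; V(x^9), V(y^8)) = dim_k(k[x,y]/(x^9, y^8))
A basis for k[x,y]/(x^9, y^8) is the set of monomials x^i * y^j
where 0 <= i < 9 and 0 <= j < 8.
The number of such monomials is 9 * 8 = 72

72


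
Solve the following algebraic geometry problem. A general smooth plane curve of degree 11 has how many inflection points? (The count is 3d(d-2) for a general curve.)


For a general smooth plane curve C of degree d, the inflection points are
the intersection of C with its Hessian curve, which has degree 3(d-2).
By Bezout, the total intersection number is d * 3(d-2) = 11 * 27 = 297.
For a general curve every flex is ordinary, so each contributes
multiplicity 1 to C·Hess(C), and the number of distinct inflection
points is 3d(d-2).
Inflection points = 3*11*(11-2) = 3*11*9 = 297

297


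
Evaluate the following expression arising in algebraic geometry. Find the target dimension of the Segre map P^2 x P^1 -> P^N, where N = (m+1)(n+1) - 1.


The Segre embedding maps P^m x P^n into P^N via
all products of coordinates from each factor.
N = (m+1)(n+1) - 1
N = (2+1)(1+1) - 1
N = 3*2 - 1
N = 6 - 1 = 5

5


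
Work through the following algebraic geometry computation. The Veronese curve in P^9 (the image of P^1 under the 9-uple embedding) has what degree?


The rational normal curve in P^9 is the image of P^1 under the 9-uple Veronese.
A general hyperplane in P^9 pulls back to a degree-9 form on P^1, which has 9 zeros,
so the curve meets a general hyperplane in 9 points. Degree = 9.

9


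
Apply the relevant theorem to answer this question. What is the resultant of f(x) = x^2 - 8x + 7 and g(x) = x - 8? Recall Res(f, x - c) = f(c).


For Res(f, x - c), we evaluate f at x = c.
f(8) = 8^2 - 8*8 + 7
= 64 - 64 + 7
= 0 + 7 = 7
Res(f, g) = 7

7


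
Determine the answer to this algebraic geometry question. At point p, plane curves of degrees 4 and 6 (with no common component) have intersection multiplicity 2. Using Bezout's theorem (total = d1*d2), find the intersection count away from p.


By Bezout's theorem, the total intersection number is d1 * d2.
Total = 4 * 6 = 24
Intersection multiplicity at p = 2
Remaining intersections = 24 - 2 = 22

22


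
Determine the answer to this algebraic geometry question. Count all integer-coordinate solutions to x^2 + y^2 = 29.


Systematically check integer values of x where x^2 <= 29.
For each valid x, check if 29 - x^2 is a perfect square.
x=2: 29 - 4 = 25, sqrt = 5 (valid)
x=5: 29 - 25 = 4, sqrt = 2 (valid)
Total integer solutions found: 8

8


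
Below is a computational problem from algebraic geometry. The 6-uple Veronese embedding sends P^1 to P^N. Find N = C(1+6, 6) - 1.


The Veronese embedding v_d: P^n -> P^N maps each point to all
degree-d monomials in n+1 homogeneous coordinates.
N = C(n+d, d) - 1
N = C(1+6, 6) - 1
N = C(7, 6) - 1
C(7, 6) = 7
N = 7 - 1 = 6

6


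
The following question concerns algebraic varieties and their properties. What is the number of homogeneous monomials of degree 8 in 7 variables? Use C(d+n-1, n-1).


The number of degree-8 monomials in 7 variables is C(d+n-1, n-1).
= C(8+7-1, 7-1) = C(14, 6)
= 3003

3003


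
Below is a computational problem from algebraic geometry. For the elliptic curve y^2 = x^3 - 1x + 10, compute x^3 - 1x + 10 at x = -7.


Compute x^3 - 1x + 10 at x = -7:
x^3 = (-7)^3 = -343
(-1)*x = (-1)*(-7) = 7
Sum: -343 + 7 + 10 = -326

-326


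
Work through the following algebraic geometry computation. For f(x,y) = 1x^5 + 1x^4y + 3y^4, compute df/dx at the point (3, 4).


df/dx = 5*1*x^4 + 4*1*x^3*y
At (3,4): 5*1*3^4 + 4*1*3^3*4
= 405 + 432
= 837

837


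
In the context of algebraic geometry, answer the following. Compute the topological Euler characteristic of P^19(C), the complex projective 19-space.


The complex projective space P^19 has one cell in each even real dimension 0, 2, ..., 38.
The cohomology groups are H^{2k}(P^19) = Z for k = 0,...,19, and 0 otherwise.
Euler characteristic = sum of Betti numbers = 1 per even-dimensional cohomology group.
chi(P^19) = 19 + 1 = 20

20


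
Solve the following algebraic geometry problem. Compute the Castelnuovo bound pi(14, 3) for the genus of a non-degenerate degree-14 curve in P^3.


Castelnuovo's bound: write d - 1 = m(r-1) + epsilon with 0 <= epsilon < r-1.
d - 1 = 14 - 1 = 13
r - 1 = 3 - 1 = 2
13 = 6*2 + 1, so m = 6, epsilon = 1
pi(d, r) = m(m-1)(r-1)/2 + m*epsilon
= 6*5*2/2 + 6*1
= 60/2 + 6
= 30 + 6 = 36

36


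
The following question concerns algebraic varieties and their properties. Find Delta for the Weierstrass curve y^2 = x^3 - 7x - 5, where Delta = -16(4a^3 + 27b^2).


Compute each component:
4a^3 = 4*(-7)^3 = 4*(-343) = -1372
27b^2 = 27*(-5)^2 = 27*25 = 675
4a^3 + 27b^2 = -1372 + 675 = -697
Delta = -16*(-697) = 11152

11152


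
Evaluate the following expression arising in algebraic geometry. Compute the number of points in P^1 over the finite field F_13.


P^1(F_13) has (q^(n+1) - 1)/(q - 1) points.
= 13^1 + 13^0
= 13 + 1
= 14

14


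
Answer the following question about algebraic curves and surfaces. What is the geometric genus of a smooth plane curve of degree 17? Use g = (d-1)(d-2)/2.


Using the genus formula for smooth plane curves:
g = (d-1)(d-2)/2
g = (17-1)(17-2)/2
g = 16*15/2
g = 240/2 = 120

120


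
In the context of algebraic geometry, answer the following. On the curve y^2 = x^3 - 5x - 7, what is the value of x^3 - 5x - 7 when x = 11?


Compute x^3 - 5x - 7 at x = 11:
x^3 = 11^3 = 1331
(-5)*x = (-5)*11 = -55
Sum: 1331 - 55 - 7 = 1269

1269


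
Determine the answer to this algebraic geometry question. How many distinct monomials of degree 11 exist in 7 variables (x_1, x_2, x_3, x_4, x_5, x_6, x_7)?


The number of degree-11 monomials in 7 variables is C(d+n-1, n-1).
= C(11+7-1, 7-1) = C(17, 6)
= 12376

12376


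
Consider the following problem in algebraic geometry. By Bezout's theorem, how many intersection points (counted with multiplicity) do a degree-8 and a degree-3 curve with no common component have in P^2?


Bezout's theorem states the intersection count equals the product of degrees.
Intersection count = 8 * 3 = 24

24


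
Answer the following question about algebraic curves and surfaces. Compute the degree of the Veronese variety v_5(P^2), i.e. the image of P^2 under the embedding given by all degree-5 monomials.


The Veronese variety v_5(P^2) has degree d^r.
d^r = 5^2 = 25

25


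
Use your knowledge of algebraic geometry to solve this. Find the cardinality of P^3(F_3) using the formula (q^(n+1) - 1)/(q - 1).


P^3(F_3) has (q^(n+1) - 1)/(q - 1) points.
= 3^3 + 3^2 + 3^1 + 3^0
= 27 + 9 + 3 + 1
= 40

40


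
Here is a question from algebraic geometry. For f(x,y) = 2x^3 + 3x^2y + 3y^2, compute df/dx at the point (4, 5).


df/dx = 3*2*x^2 + 2*3*x^1*y
At (4,5): 3*2*4^2 + 2*3*4^1*5
= 96 + 120
= 216

216


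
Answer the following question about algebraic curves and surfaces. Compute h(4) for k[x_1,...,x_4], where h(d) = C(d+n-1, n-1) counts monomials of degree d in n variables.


The Hilbert function for the polynomial ring in 4 variables is:
h(d) = C(d+n-1, n-1)
h(4) = C(4+4-1, 4-1) = C(7, 3)
= 7! / (3! * 4!)
= 35

35


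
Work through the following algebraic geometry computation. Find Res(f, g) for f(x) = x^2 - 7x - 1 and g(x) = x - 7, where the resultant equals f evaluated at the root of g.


For Res(f, x - c), we evaluate f at x = c.
f(7) = 7^2 - 7*7 - 1
= 49 - 49 - 1
= 0 - 1 = -1
Res(f, g) = -1

-1


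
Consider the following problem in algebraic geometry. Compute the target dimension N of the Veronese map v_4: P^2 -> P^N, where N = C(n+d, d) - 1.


The Veronese embedding v_d: P^n -> P^N maps each point to all
degree-d monomials in n+1 homogeneous coordinates.
N = C(n+d, d) - 1
N = C(2+4, 4) - 1
N = C(6, 4) - 1
C(6, 4) = 15
N = 15 - 1 = 14

14


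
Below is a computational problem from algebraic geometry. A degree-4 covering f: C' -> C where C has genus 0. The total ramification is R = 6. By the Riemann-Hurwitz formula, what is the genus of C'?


Riemann-Hurwitz formula: 2g' - 2 = d(2g - 2) + R
Given: d = 4, g = 0, R = 6
2g' - 2 = 4*(2*0 - 2) + 6
2g' - 2 = 4*(-2) + 6
2g' - 2 = -8 + 6 = -2
2g' = 0
g' = 0

0


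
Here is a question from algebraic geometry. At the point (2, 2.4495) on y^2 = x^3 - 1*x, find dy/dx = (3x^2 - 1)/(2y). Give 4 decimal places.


Using implicit differentiation of y^2 = x^3 - 1*x:
2y * dy/dx = 3x^2 - 1
dy/dx = (3x^2 - 1)/(2y)
Numerator: 3*2^2 - 1 = 11
Denominator: 2*2.4495 = 4.899
dy/dx = 11/4.899 = 2.2454

2.2454


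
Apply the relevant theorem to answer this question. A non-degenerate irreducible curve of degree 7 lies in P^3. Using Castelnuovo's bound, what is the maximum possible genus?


Castelnuovo's bound: write d - 1 = m(r-1) + epsilon with 0 <= epsilon < r-1.
d - 1 = 7 - 1 = 6
r - 1 = 3 - 1 = 2
6 = 3*2 + 0, so m = 3, epsilon = 0
pi(d, r) = m(m-1)(r-1)/2 + m*epsilon
= 3*2*2/2 + 3*0
= 12/2 + 0
= 6 + 0 = 6

6


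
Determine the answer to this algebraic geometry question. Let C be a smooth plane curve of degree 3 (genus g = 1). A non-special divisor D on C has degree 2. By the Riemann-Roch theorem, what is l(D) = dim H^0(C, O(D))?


First, compute the genus of a smooth plane curve of degree 3:
g = (d-1)(d-2)/2 = (3-1)(3-2)/2 = 1
For a non-special divisor D (i.e., h^1(D) = 0), Riemann-Roch gives:
l(D) = deg(D) - g + 1
Since deg(D) = 2 >= 2g - 1 = 1, D is non-special.
l(D) = 2 - 1 + 1 = 2

2


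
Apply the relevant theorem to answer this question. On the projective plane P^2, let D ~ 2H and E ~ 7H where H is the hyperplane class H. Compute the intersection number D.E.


Using bilinearity of the intersection pairing on the projective plane P^2:
(aH).(bH) = ab * (H.H)
We have H^2 = 1 (Bezout).
D.E = (2H).(7H) = 2*7*1
= 14*1
= 14

14


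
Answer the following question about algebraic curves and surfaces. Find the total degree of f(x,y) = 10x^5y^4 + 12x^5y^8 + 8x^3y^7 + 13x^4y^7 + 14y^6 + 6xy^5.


Examine each term for its total degree (sum of exponents).
  Term '10x^5y^4' has total degree 5+4 = 9.
  Term '12x^5y^8' has total degree 5+8 = 13.
  Term '8x^3y^7' has total degree 3+7 = 10.
  Term '13x^4y^7' has total degree 4+7 = 11.
  Term '14y^6' has total degree 0+6 = 6.
  Term '6xy^5' has total degree 1+5 = 6.
The maximum total degree among all terms is 13.

13


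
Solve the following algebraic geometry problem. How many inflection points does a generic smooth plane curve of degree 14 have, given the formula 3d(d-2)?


For a general smooth plane curve C of degree d, the inflection points are
the intersection of C with its Hessian curve, which has degree 3(d-2).
By Bezout, the total intersection number is d * 3(d-2) = 14 * 36 = 504.
For a general curve every flex is ordinary, so each contributes
multiplicity 1 to C·Hess(C), and the number of distinct inflection
points is 3d(d-2).
Inflection points = 3*14*(14-2) = 3*14*12 = 504

504
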